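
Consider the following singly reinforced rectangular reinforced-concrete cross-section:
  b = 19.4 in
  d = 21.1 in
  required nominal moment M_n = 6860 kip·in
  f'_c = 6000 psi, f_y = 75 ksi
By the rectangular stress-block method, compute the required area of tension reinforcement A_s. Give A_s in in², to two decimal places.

A_s ≈ 4.74 in²

From M_n = 0.85 f'_c a b (d − a/2):
a = d − √(d² − 2M_n/(0.85 f'_c b)) = 21.1 − √(21.1² − 2 × 6860/(0.85 × 6 × 19.4)) = 3.592 in.
A_s = 0.85 f'_c a b / f_y = 0.85 × 6 × 3.592 × 19.4 / 75 = 4.739 in².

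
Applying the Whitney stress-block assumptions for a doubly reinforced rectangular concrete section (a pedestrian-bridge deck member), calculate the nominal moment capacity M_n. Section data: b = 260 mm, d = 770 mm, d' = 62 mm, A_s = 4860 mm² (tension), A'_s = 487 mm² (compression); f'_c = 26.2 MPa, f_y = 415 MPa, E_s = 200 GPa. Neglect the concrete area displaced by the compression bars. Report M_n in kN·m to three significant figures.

M_n ≈ 1260 kN·m

Assume both tension and compression steel yield.
Net tension couple steel: A_s − A'_s = 4373 mm².
a = (A_s − A'_s) f_y / (0.85 f'_c b) = 1814795/(0.85 × 26.2 × 260) = 313.43 mm.
c = a/β₁ = 313.43/0.85 = 368.74 mm; ε'_s = 0.003(c − d')/c = 0.0025 ≥ f_y/E_s = 0.0021, so compression steel does yield.
M_n = (A_s − A'_s) f_y (d − a/2) + A'_s f_y (d − d') = [1814795 × (770 − 156.715) + 202105 × (770 − 62)] × 10⁻⁶ = 1112.99 + 143.09 = 1256.08 kN·m.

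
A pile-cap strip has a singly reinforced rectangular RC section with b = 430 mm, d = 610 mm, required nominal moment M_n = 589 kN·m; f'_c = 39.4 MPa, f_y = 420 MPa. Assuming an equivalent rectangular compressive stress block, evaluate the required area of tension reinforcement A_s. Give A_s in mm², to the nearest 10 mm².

A_s ≈ 2440 mm²

With M_n = 0.85 f'_c a b (d − a/2), solve the quadratic for a:
a = d − √(d² − 2M_n/(0.85 f'_c b)) = 610 − √(610² − 2 × 589×10⁶/(0.85 × 39.4 × 430)) = 71.21 mm.
A_s = 0.85 f'_c a b / f_y = 0.85 × 39.4 × 71.21 × 430 / 420 = 2441.6 mm².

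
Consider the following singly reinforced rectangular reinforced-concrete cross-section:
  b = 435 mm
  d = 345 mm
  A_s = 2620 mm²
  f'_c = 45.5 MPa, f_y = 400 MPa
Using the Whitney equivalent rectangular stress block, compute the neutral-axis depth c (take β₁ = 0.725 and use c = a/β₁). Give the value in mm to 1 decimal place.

T = A_s f_y = 2620 × 400 = 1048000 N = 1048 kN.
Setting C = 0.85 f'_c a b equal to T: a = 1048000/(0.85 × 45.5 × 435) = 62.293 mm.
With β₁ = 0.725, c = a/β₁ = 62.293/0.725 = 85.9 mm.

c ≈ 85.9 mm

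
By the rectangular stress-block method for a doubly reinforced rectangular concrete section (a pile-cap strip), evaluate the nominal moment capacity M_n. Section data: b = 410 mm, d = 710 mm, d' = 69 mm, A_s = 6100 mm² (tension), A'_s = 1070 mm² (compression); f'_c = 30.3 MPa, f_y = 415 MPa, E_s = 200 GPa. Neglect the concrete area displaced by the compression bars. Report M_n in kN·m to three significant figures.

Assume both tension and compression steel yield.
Net tension couple steel: A_s − A'_s = 5030 mm².
a = (A_s − A'_s) f_y / (0.85 f'_c b) = 2087450/(0.85 × 30.3 × 410) = 197.68 mm.
c = a/β₁ = 197.68/0.834 = 237.03 mm; ε'_s = 0.003(c − d')/c = 0.0021 ≥ f_y/E_s = 0.0021, so compression steel does yield.
M_n = (A_s − A'_s) f_y (d − a/2) + A'_s f_y (d − d') = [2087450 × (710 − 98.84) + 444050 × (710 − 69)] × 10⁻⁶ = 1275.77 + 284.64 = 1560.41 kN·m.

M_n ≈ 1560 kN·m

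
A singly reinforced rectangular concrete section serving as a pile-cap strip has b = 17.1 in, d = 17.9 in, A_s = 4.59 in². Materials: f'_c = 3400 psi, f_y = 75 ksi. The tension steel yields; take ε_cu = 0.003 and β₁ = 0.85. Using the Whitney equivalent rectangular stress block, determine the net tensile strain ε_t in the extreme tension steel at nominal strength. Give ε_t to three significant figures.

a = A_s f_y/(0.85 f'_c b) = 6.966 in.
β₁ = 0.85, so c = a/β₁ = 6.966/0.85 = 8.195 in.
From the linear strain diagram with ε_cu = 0.003: ε_t = 0.003 (d − c)/c = 0.003 × (17.9 − 8.195)/8.195 = 0.00355.
ε_t < 0.004 — the section is over-reinforced for flexure under ACI limits.

ε_t ≈ 0.00355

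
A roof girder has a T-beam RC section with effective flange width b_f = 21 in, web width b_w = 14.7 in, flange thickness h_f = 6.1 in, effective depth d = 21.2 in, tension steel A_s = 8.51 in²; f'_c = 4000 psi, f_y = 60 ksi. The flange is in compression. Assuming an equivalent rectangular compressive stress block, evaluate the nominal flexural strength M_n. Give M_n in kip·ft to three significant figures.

Tension: T = A_s f_y = 8.51 × 60 = 510.6 kips.
Try a within the flange: a = T/(0.85 f'_c b_f) = 510.6/(0.85 × 4 × 21) = 7.151 in.
a = 7.151 > h_f = 6.1 in: the block extends into the web. Split into flange-overhang and web parts.
C_f = 0.85 f'_c (b_f − b_w) h_f = 0.85 × 4 × (21 − 14.7) × 6.1 = 130.7 kips.
Remaining web compression depth: a_w = (T − C_f)/(0.85 f'_c b_w) = (510.6 − 130.7)/(0.85 × 4 × 14.7) = 7.601 in.
M_n = C_f(d − h_f/2) + (T − C_f)(d − a_w/2) = 130.7 × (21.2 − 3.05) + 379.9 × (21.2 − 3.8005) = 2372.2 + 6610.1 = 8982.3 kip·in.
M_n = 8982.3/12 = 748.53 kip·ft.

M_n ≈ 749 kip·ft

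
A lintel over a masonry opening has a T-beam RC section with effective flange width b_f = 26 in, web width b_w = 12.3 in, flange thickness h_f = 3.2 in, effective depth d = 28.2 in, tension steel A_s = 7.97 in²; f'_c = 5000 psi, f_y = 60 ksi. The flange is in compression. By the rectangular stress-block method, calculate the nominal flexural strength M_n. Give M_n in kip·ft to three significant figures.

M_n ≈ 1030 kip·ft

Tension: T = A_s f_y = 7.97 × 60 = 478.2 kips.
Try a within the flange: a = T/(0.85 f'_c b_f) = 478.2/(0.85 × 5 × 26) = 4.328 in.
a = 4.328 > h_f = 3.2 in: the block extends into the web. Split into flange-overhang and web parts.
C_f = 0.85 f'_c (b_f − b_w) h_f = 0.85 × 5 × (26 − 12.3) × 3.2 = 186.3 kips.
Remaining web compression depth: a_w = (T − C_f)/(0.85 f'_c b_w) = (478.2 − 186.3)/(0.85 × 5 × 12.3) = 5.584 in.
M_n = C_f(d − h_f/2) + (T − C_f)(d − a_w/2) = 186.3 × (28.2 − 1.6) + 291.9 × (28.2 − 2.792) = 4955.6 + 7416.6 = 12372.2 kip·in.
M_n = 12372.2/12 = 1031.02 kip·ft.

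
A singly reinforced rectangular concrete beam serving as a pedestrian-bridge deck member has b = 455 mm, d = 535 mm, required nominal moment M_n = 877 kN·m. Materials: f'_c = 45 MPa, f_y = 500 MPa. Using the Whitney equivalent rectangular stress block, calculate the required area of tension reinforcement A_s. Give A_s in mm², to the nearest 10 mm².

A_s ≈ 3630 mm²

With M_n = 0.85 f'_c a b (d − a/2), solve the quadratic for a:
a = d − √(d² − 2M_n/(0.85 f'_c b)) = 535 − √(535² − 2 × 877×10⁶/(0.85 × 45 × 455)) = 104.37 mm.
A_s = 0.85 f'_c a b / f_y = 0.85 × 45 × 104.37 × 455 / 500 = 3632.9 mm².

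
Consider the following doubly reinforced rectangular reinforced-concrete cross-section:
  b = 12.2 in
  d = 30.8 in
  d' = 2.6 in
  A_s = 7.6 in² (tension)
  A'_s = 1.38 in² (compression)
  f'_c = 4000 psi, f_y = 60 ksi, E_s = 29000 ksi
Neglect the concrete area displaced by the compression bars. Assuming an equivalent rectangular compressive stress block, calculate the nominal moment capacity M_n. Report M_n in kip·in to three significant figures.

Assume both steels yield.
a = (A_s − A'_s) f_y/(0.85 f'_c b) = (7.6 − 1.38) × 60/(0.85 × 4 × 12.2) = 8.997 in.
c = a/β₁ = 8.997/0.85 = 10.585 in; ε'_s = 0.003(c − d')/c = 0.0023 ≥ ε_y = 0.0021, so the compression steel yields.
M_n = (A_s − A'_s) f_y (d − a/2) + A'_s f_y (d − d') = 373.2 × (30.8 − 4.4985) + 82.8 × (30.8 − 2.6) = 9815.7 + 2335.0 = 12150.7 kip·in.

M_n ≈ 12200 kip·in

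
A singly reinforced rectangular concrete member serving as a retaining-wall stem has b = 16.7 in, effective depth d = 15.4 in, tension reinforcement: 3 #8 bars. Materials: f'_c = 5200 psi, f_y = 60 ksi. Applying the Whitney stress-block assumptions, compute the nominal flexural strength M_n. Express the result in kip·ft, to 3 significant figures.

M_n ≈ 171 kip·ft

A_s = 3 × 0.79 = 2.37 in².
T = A_s f_y = 2.37 × 60 = 142.2 kips.
a = T/(0.85 f'_c b) = 142.2/(0.85 × 5.2 × 16.7) = 1.926 in.
M_n = T(d − a/2) = 142.2 × (15.4 − 0.963) = 2052.9 kip·in = 2052.9/12 = 171.08 kip·ft.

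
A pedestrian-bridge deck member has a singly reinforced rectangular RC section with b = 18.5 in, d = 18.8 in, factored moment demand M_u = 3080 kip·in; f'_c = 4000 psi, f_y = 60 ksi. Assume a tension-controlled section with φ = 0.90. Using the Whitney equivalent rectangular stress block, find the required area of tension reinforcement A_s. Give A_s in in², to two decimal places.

A_s ≈ 3.31 in²

M_n = M_u/φ = 3080/0.90 = 3422.22 kip·in.
From M_n = 0.85 f'_c a b (d − a/2):
a = d − √(d² − 2M_n/(0.85 f'_c b)) = 18.8 − √(18.8² − 2 × 3422.22/(0.85 × 4 × 18.5)) = 3.159 in.
A_s = 0.85 f'_c a b / f_y = 0.85 × 4 × 3.159 × 18.5 / 60 = 3.312 in².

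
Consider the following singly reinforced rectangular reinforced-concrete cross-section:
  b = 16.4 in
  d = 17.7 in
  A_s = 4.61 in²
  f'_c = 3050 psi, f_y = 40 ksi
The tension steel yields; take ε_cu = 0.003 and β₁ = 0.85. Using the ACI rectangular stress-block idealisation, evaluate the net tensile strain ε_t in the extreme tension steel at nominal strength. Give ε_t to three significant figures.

a = A_s f_y/(0.85 f'_c b) = 4.337 in.
β₁ = 0.85, so c = a/β₁ = 4.337/0.85 = 5.102 in.
From the linear strain diagram with ε_cu = 0.003: ε_t = 0.003 (d − c)/c = 0.003 × (17.7 − 5.102)/5.102 = 0.00741.
Since ε_t ≥ 0.005, the section is tension-controlled.

ε_t ≈ 0.00741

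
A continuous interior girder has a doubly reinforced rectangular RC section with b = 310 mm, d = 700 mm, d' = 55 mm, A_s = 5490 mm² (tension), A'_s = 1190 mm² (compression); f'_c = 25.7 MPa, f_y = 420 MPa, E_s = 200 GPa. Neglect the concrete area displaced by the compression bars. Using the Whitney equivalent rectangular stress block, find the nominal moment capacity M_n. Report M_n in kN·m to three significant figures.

Assume both tension and compression steel yield.
Net tension couple steel: A_s − A'_s = 4300 mm².
a = (A_s − A'_s) f_y / (0.85 f'_c b) = 1806000/(0.85 × 25.7 × 310) = 266.69 mm.
c = a/β₁ = 266.69/0.85 = 313.75 mm; ε'_s = 0.003(c − d')/c = 0.0025 ≥ f_y/E_s = 0.0021, so compression steel does yield.
M_n = (A_s − A'_s) f_y (d − a/2) + A'_s f_y (d − d') = [1806000 × (700 − 133.345) + 499800 × (700 − 55)] × 10⁻⁶ = 1023.38 + 322.37 = 1345.75 kN·m.

M_n ≈ 1350 kN·m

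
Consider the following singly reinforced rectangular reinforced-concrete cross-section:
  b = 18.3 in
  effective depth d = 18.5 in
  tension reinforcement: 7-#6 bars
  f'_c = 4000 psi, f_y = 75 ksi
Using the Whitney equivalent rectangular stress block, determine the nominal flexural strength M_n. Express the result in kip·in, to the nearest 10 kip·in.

M_n ≈ 3840 kip·in

A_s = 7 × 0.44 = 3.08 in².
T = A_s f_y = 3.08 × 75 = 231 kips.
a = T/(0.85 f'_c b) = 231/(0.85 × 4 × 18.3) = 3.713 in.
M_n = T(d − a/2) = 231 × (18.5 − 1.8565) = 3844.6 kip·in.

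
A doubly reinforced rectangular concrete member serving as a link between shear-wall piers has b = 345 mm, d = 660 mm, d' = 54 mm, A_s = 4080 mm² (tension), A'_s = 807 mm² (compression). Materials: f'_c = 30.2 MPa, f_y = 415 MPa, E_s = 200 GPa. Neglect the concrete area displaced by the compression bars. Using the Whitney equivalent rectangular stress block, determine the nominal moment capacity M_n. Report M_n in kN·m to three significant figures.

Assume both tension and compression steel yield.
Net tension couple steel: A_s − A'_s = 3273 mm².
a = (A_s − A'_s) f_y / (0.85 f'_c b) = 1358295/(0.85 × 30.2 × 345) = 153.37 mm.
c = a/β₁ = 153.37/0.834 = 183.90 mm; ε'_s = 0.003(c − d')/c = 0.0021 ≥ f_y/E_s = 0.0021, so compression steel does yield.
M_n = (A_s − A'_s) f_y (d − a/2) + A'_s f_y (d − d') = [1358295 × (660 − 76.685) + 334905 × (660 − 54)] × 10⁻⁶ = 792.31 + 202.95 = 995.26 kN·m.

M_n ≈ 995 kN·m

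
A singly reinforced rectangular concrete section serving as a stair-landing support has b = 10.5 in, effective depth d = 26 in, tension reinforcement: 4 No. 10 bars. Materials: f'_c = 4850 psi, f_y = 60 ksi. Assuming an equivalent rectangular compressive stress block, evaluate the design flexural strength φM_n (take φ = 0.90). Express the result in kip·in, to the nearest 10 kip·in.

φM_n ≈ 6170 kip·in

A_s = 4 × 1.27 = 5.08 in².
T = A_s f_y = 5.08 × 60 = 304.8 kips.
a = T/(0.85 f'_c b) = 304.8/(0.85 × 4.85 × 10.5) = 7.041 in.
M_n = T(d − a/2) = 304.8 × (26 − 3.5205) = 6851.8 kip·in.
φM_n = 0.90 × 6851.8 = 6166.6 kip·in.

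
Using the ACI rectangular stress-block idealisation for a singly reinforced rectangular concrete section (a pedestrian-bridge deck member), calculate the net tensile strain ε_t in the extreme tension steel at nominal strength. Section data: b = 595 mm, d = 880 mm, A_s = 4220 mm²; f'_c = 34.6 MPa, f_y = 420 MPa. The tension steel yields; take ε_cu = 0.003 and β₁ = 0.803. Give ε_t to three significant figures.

a = A_s f_y/(0.85 f'_c b) = 101.29 mm.
β₁ = 0.803, so c = a/β₁ = 101.29/0.803 = 126.14 mm.
From the linear strain diagram with ε_cu = 0.003: ε_t = 0.003 (d − c)/c = 0.003 × (880 − 126.14)/126.14 = 0.0179.
Since ε_t ≥ 0.005, the section is tension-controlled.

ε_t ≈ 0.0179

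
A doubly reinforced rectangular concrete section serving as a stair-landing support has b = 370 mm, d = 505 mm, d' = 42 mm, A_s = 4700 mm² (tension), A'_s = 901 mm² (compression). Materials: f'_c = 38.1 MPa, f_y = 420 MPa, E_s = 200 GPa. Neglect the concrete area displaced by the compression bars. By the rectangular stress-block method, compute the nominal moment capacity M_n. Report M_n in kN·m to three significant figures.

M_n ≈ 875 kN·m

Assume both tension and compression steel yield.
Net tension couple steel: A_s − A'_s = 3799 mm².
a = (A_s − A'_s) f_y / (0.85 f'_c b) = 1595580/(0.85 × 38.1 × 370) = 133.16 mm.
c = a/β₁ = 133.16/0.778 = 171.16 mm; ε'_s = 0.003(c − d')/c = 0.0023 ≥ f_y/E_s = 0.0021, so compression steel does yield.
M_n = (A_s − A'_s) f_y (d − a/2) + A'_s f_y (d − d') = [1595580 × (505 − 66.58) + 378420 × (505 − 42)] × 10⁻⁶ = 699.53 + 175.21 = 874.74 kN·m.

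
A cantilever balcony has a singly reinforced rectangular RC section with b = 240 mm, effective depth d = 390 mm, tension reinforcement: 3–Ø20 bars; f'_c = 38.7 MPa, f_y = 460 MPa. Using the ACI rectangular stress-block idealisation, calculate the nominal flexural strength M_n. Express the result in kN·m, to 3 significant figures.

A_s = 3 × 314 = 942 mm².
T = A_s f_y = 942 × 460 = 433320 N = 433.32 kN.
From C = T: a = T/(0.85 f'_c b) = 433320/(0.85 × 38.7 × 240) = 54.89 mm.
M_n = T(d − a/2) = 433.32 kN × (390 − 27.445) mm = 157.10 kN·m.

M_n ≈ 157 kN·m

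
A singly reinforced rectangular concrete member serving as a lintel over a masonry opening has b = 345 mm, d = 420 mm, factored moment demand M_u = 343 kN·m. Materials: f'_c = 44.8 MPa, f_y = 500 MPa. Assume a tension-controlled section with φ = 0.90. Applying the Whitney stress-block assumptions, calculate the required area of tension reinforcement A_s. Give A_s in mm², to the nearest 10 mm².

A_s ≈ 2000 mm²

M_n = M_u/φ = 343/0.90 = 381.111 kN·m.
With M_n = 0.85 f'_c a b (d − a/2), solve the quadratic for a:
a = d − √(d² − 2M_n/(0.85 f'_c b)) = 420 − √(420² − 2 × 381.111×10⁶/(0.85 × 44.8 × 345)) = 75.93 mm.
A_s = 0.85 f'_c a b / f_y = 0.85 × 44.8 × 75.93 × 345 / 500 = 1995.1 mm².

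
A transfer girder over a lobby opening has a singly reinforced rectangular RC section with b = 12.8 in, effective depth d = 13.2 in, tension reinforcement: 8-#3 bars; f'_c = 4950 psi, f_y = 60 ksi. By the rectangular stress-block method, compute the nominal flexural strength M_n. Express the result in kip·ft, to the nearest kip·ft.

A_s = 8 × 0.11 = 0.88 in².
T = A_s f_y = 0.88 × 60 = 52.8 kips.
a = T/(0.85 f'_c b) = 52.8/(0.85 × 4.95 × 12.8) = 0.980 in.
M_n = T(d − a/2) = 52.8 × (13.2 − 0.49) = 671.1 kip·in = 671.1/12 = 55.93 kip·ft.

M_n ≈ 56 kip·ft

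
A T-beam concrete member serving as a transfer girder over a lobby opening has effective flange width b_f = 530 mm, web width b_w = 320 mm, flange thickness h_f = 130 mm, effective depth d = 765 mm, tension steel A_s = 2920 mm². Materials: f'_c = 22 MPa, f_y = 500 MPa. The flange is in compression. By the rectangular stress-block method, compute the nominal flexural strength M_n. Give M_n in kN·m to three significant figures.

Tension: T = A_s f_y = 2920 × 500 = 1460000 N.
Try a within the flange: a = T/(0.85 f'_c b_f) = 1460000/(0.85 × 22 × 530) = 147.31 mm.
a = 147.31 > h_f = 130 mm: the block extends into the web. Split into flange-overhang and web parts.
C_f = 0.85 f'_c (b_f − b_w) h_f = 0.85 × 22 × (530 − 320) × 130 = 510510 N.
Remaining web compression depth: a_w = (T − C_f)/(0.85 f'_c b_w) = (1460000 − 510510)/(0.85 × 22 × 320) = 158.67 mm.
M_n = C_f(d − h_f/2) + (T − C_f)(d − a_w/2) = 510510 × (765 − 65) + 949490 × (765 − 79.335) = 357.36 + 651.03 = 1008.39 × 10⁶ N·mm.
M_n = 1008.39 kN·m.

M_n ≈ 1010 kN·m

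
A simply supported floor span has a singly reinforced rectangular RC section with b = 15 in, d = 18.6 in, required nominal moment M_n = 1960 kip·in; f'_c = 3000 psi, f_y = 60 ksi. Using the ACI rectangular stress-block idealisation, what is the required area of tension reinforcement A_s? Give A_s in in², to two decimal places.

A_s ≈ 1.91 in²

From M_n = 0.85 f'_c a b (d − a/2):
a = d − √(d² − 2M_n/(0.85 f'_c b)) = 18.6 − √(18.6² − 2 × 1960/(0.85 × 3 × 15)) = 2.996 in.
A_s = 0.85 f'_c a b / f_y = 0.85 × 3 × 2.996 × 15 / 60 = 1.910 in².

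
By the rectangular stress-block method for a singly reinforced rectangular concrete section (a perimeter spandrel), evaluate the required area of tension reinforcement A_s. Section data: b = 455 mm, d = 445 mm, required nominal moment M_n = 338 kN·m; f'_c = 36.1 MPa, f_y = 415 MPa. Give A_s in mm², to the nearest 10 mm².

A_s ≈ 1960 mm²

With M_n = 0.85 f'_c a b (d − a/2), solve the quadratic for a:
a = d − √(d² − 2M_n/(0.85 f'_c b)) = 445 − √(445² − 2 × 338×10⁶/(0.85 × 36.1 × 455)) = 58.21 mm.
A_s = 0.85 f'_c a b / f_y = 0.85 × 36.1 × 58.21 × 455 / 415 = 1958.3 mm².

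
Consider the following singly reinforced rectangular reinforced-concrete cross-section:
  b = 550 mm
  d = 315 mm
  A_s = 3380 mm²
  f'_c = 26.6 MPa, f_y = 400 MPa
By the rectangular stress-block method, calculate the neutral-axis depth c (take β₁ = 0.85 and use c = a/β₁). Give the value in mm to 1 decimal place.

c ≈ 127.9 mm

T = A_s f_y = 3380 × 400 = 1352000 N = 1352 kN.
Setting C = 0.85 f'_c a b equal to T: a = 1352000/(0.85 × 26.6 × 550) = 108.721 mm.
With β₁ = 0.85, c = a/β₁ = 108.721/0.85 = 127.9 mm.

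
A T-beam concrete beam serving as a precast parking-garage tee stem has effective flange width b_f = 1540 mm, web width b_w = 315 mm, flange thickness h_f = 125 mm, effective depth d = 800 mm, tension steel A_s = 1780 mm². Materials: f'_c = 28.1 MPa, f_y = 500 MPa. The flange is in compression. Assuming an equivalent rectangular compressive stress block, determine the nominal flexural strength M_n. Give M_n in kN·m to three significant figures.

Tension: T = A_s f_y = 1780 × 500 = 890000 N.
Try a within the flange: a = T/(0.85 f'_c b_f) = 890000/(0.85 × 28.1 × 1540) = 24.20 mm.
Since a = 24.20 ≤ h_f = 125 mm, the stress block lies entirely in the flange; analyse as a rectangular beam of width b_f.
M_n = T(d − a/2) = 890000 × (800 − 12.1) = 701.23 × 10⁶ N·mm.
M_n = 701.23 kN·m.

M_n ≈ 701 kN·m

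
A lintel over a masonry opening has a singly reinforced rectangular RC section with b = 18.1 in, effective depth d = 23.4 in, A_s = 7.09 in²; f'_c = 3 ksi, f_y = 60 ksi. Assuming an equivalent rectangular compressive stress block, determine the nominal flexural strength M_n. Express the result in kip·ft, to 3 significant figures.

M_n ≈ 666 kip·ft

T = A_s f_y = 7.09 × 60 = 425.4 kips.
a = T/(0.85 f'_c b) = 425.4/(0.85 × 3 × 18.1) = 9.217 in.
M_n = T(d − a/2) = 425.4 × (23.4 − 4.6085) = 7993.9 kip·in = 7993.9/12 = 666.16 kip·ft.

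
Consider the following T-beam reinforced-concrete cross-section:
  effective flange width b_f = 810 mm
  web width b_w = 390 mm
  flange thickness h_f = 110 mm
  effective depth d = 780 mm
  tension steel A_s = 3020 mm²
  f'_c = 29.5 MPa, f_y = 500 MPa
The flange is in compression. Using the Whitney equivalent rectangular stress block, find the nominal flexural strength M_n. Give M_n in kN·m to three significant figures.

Tension: T = A_s f_y = 3020 × 500 = 1510000 N.
Try a within the flange: a = T/(0.85 f'_c b_f) = 1510000/(0.85 × 29.5 × 810) = 74.34 mm.
Since a = 74.34 ≤ h_f = 110 mm, the stress block lies entirely in the flange; analyse as a rectangular beam of width b_f.
M_n = T(d − a/2) = 1510000 × (780 − 37.17) = 1121.67 × 10⁶ N·mm.
M_n = 1121.67 kN·m.

M_n ≈ 1120 kN·m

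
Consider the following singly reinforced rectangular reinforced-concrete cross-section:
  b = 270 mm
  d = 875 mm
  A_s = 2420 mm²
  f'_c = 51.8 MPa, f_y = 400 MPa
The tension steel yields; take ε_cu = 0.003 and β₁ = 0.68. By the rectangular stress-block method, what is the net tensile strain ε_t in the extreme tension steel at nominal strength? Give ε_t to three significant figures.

a = A_s f_y/(0.85 f'_c b) = 81.43 mm.
β₁ = 0.68, so c = a/β₁ = 81.43/0.68 = 119.75 mm.
From the linear strain diagram with ε_cu = 0.003: ε_t = 0.003 (d − c)/c = 0.003 × (875 − 119.75)/119.75 = 0.0189.
Since ε_t ≥ 0.005, the section is tension-controlled.

ε_t ≈ 0.0189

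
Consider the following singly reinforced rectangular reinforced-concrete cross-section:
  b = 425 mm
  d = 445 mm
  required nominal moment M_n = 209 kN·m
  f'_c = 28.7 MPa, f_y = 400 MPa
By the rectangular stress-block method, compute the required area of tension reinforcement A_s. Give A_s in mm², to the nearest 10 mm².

With M_n = 0.85 f'_c a b (d − a/2), solve the quadratic for a:
a = d − √(d² − 2M_n/(0.85 f'_c b)) = 445 − √(445² − 2 × 209×10⁶/(0.85 × 28.7 × 425)) = 47.88 mm.
A_s = 0.85 f'_c a b / f_y = 0.85 × 28.7 × 47.88 × 425 / 400 = 1241.0 mm².

A_s ≈ 1240 mm²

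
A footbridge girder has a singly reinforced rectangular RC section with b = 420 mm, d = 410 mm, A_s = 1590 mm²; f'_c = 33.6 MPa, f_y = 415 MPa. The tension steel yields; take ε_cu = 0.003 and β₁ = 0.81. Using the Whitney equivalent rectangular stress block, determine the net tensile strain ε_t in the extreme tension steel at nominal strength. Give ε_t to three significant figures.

ε_t ≈ 0.0151

a = A_s f_y/(0.85 f'_c b) = 55.01 mm.
β₁ = 0.81, so c = a/β₁ = 55.01/0.81 = 67.91 mm.
From the linear strain diagram with ε_cu = 0.003: ε_t = 0.003 (d − c)/c = 0.003 × (410 − 67.91)/67.91 = 0.0151.
Since ε_t ≥ 0.005, the section is tension-controlled.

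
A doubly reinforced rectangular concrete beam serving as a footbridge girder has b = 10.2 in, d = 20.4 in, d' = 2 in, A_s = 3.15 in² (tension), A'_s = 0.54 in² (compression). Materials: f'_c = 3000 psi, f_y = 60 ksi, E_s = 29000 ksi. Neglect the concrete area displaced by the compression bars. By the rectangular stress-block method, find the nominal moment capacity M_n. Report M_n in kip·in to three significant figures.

M_n ≈ 3320 kip·in

Assume both steels yield.
a = (A_s − A'_s) f_y/(0.85 f'_c b) = (3.15 − 0.54) × 60/(0.85 × 3 × 10.2) = 6.021 in.
c = a/β₁ = 6.021/0.85 = 7.084 in; ε'_s = 0.003(c − d')/c = 0.0022 ≥ ε_y = 0.0021, so the compression steel yields.
M_n = (A_s − A'_s) f_y (d − a/2) + A'_s f_y (d − d') = 156.6 × (20.4 − 3.0105) + 32.4 × (20.4 − 2) = 2723.2 + 596.2 = 3319.4 kip·in.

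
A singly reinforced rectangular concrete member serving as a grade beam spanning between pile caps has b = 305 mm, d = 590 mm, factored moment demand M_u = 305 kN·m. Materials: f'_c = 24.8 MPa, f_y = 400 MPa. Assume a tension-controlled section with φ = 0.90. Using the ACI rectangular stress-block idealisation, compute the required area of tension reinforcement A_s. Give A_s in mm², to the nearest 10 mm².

A_s ≈ 1570 mm²

M_n = M_u/φ = 305/0.90 = 338.889 kN·m.
With M_n = 0.85 f'_c a b (d − a/2), solve the quadratic for a:
a = d − √(d² − 2M_n/(0.85 f'_c b)) = 590 − √(590² − 2 × 338.889×10⁶/(0.85 × 24.8 × 305)) = 97.37 mm.
A_s = 0.85 f'_c a b / f_y = 0.85 × 24.8 × 97.37 × 305 / 400 = 1565.1 mm².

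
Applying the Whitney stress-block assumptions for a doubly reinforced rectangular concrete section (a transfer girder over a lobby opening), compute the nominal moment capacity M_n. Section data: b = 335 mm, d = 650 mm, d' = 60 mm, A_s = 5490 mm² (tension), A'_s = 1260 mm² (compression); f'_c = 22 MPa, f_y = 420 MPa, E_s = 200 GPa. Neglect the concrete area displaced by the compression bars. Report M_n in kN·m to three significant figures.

Assume both tension and compression steel yield.
Net tension couple steel: A_s − A'_s = 4230 mm².
a = (A_s − A'_s) f_y / (0.85 f'_c b) = 1776600/(0.85 × 22 × 335) = 283.60 mm.
c = a/β₁ = 283.60/0.85 = 333.65 mm; ε'_s = 0.003(c − d')/c = 0.0025 ≥ f_y/E_s = 0.0021, so compression steel does yield.
M_n = (A_s − A'_s) f_y (d − a/2) + A'_s f_y (d − d') = [1776600 × (650 − 141.8) + 529200 × (650 − 60)] × 10⁻⁶ = 902.87 + 312.23 = 1215.10 kN·m.

M_n ≈ 1220 kN·m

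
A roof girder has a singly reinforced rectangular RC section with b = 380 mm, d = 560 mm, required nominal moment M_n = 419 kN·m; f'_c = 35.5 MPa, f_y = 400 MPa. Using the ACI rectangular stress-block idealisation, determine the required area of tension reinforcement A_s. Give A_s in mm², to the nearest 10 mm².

With M_n = 0.85 f'_c a b (d − a/2), solve the quadratic for a:
a = d − √(d² − 2M_n/(0.85 f'_c b)) = 560 − √(560² − 2 × 419×10⁶/(0.85 × 35.5 × 380)) = 69.57 mm.
A_s = 0.85 f'_c a b / f_y = 0.85 × 35.5 × 69.57 × 380 / 400 = 1994.3 mm².

A_s ≈ 1990 mm²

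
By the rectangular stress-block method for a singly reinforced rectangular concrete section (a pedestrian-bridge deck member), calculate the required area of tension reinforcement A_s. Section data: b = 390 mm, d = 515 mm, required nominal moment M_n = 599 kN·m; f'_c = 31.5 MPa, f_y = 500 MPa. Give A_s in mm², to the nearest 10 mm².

With M_n = 0.85 f'_c a b (d − a/2), solve the quadratic for a:
a = d − √(d² − 2M_n/(0.85 f'_c b)) = 515 − √(515² − 2 × 599×10⁶/(0.85 × 31.5 × 390)) = 127.06 mm.
A_s = 0.85 f'_c a b / f_y = 0.85 × 31.5 × 127.06 × 390 / 500 = 2653.6 mm².

A_s ≈ 2650 mm²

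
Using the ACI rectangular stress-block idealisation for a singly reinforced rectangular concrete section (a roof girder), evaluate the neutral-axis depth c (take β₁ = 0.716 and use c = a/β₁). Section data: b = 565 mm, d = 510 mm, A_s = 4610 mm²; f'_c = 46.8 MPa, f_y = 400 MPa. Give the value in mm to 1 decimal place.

c ≈ 114.6 mm

T = A_s f_y = 4610 × 400 = 1844000 N = 1844 kN.
Setting C = 0.85 f'_c a b equal to T: a = 1844000/(0.85 × 46.8 × 565) = 82.044 mm.
With β₁ = 0.716, c = a/β₁ = 82.044/0.716 = 114.6 mm.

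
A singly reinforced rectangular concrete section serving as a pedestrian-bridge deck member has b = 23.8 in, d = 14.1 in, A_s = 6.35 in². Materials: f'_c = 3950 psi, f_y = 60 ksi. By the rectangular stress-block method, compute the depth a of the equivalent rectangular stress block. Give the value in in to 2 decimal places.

T = A_s f_y = 6.35 × 60 = 381 kips.
a = T/(0.85 f'_c b) = 381/(0.85 × 3.95 × 23.8) = 4.77 in.

a ≈ 4.77 in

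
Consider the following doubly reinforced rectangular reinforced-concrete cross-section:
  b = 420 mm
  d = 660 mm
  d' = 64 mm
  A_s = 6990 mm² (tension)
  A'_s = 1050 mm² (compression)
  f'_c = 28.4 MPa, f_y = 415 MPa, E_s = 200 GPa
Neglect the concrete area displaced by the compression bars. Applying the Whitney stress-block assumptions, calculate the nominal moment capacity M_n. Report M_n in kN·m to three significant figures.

Assume both tension and compression steel yield.
Net tension couple steel: A_s − A'_s = 5940 mm².
a = (A_s − A'_s) f_y / (0.85 f'_c b) = 2465100/(0.85 × 28.4 × 420) = 243.14 mm.
c = a/β₁ = 243.14/0.847 = 287.06 mm; ε'_s = 0.003(c − d')/c = 0.0023 ≥ f_y/E_s = 0.0021, so compression steel does yield.
M_n = (A_s − A'_s) f_y (d − a/2) + A'_s f_y (d − d') = [2465100 × (660 − 121.57) + 435750 × (660 − 64)] × 10⁻⁶ = 1327.28 + 259.71 = 1586.99 kN·m.

M_n ≈ 1590 kN·m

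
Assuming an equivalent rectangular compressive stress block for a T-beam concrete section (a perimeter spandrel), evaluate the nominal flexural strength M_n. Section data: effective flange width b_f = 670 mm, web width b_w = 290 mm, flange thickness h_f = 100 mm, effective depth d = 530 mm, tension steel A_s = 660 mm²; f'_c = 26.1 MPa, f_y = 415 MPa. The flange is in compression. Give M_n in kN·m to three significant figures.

Tension: T = A_s f_y = 660 × 415 = 273900 N.
Try a within the flange: a = T/(0.85 f'_c b_f) = 273900/(0.85 × 26.1 × 670) = 18.43 mm.
Since a = 18.43 ≤ h_f = 100 mm, the stress block lies entirely in the flange; analyse as a rectangular beam of width b_f.
M_n = T(d − a/2) = 273900 × (530 − 9.215) = 142.64 × 10⁶ N·mm.
M_n = 142.64 kN·m.

M_n ≈ 143 kN·m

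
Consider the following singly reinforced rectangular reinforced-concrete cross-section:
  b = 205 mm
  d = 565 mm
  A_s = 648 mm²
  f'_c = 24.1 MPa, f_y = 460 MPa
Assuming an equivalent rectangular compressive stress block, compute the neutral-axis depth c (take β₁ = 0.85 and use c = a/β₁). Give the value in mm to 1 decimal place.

c ≈ 83.5 mm

T = A_s f_y = 648 × 460 = 298080 N = 298.08 kN.
Setting C = 0.85 f'_c a b equal to T: a = 298080/(0.85 × 24.1 × 205) = 70.981 mm.
With β₁ = 0.85, c = a/β₁ = 70.981/0.85 = 83.5 mm.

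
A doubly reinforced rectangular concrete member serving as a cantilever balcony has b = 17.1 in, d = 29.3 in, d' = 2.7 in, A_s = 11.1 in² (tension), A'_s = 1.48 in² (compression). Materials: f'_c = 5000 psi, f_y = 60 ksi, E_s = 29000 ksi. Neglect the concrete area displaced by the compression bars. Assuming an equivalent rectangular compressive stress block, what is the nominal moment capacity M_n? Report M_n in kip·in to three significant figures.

Assume both steels yield.
a = (A_s − A'_s) f_y/(0.85 f'_c b) = (11.1 − 1.48) × 60/(0.85 × 5 × 17.1) = 7.942 in.
c = a/β₁ = 7.942/0.8 = 9.928 in; ε'_s = 0.003(c − d')/c = 0.0022 ≥ ε_y = 0.0021, so the compression steel yields.
M_n = (A_s − A'_s) f_y (d − a/2) + A'_s f_y (d − d') = 577.2 × (29.3 − 3.971) + 88.8 × (29.3 − 2.7) = 14619.9 + 2362.1 = 16982.0 kip·in.

M_n ≈ 17000 kip·in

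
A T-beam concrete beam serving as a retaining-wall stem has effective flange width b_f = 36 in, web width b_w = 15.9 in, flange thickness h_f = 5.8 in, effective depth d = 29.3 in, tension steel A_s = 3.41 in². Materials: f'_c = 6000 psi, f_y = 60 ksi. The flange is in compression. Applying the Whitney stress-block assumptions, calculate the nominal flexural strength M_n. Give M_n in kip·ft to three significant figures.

M_n ≈ 490 kip·ft

Tension: T = A_s f_y = 3.41 × 60 = 204.6 kips.
Try a within the flange: a = T/(0.85 f'_c b_f) = 204.6/(0.85 × 6 × 36) = 1.114 in.
Since a = 1.114 ≤ h_f = 5.8 in, the stress block lies entirely in the flange; analyse as a rectangular beam of width b_f.
M_n = T(d − a/2) = 204.6 × (29.3 − 0.557) = 5880.8 kip·in.
M_n = 5880.8/12 = 490.07 kip·ft.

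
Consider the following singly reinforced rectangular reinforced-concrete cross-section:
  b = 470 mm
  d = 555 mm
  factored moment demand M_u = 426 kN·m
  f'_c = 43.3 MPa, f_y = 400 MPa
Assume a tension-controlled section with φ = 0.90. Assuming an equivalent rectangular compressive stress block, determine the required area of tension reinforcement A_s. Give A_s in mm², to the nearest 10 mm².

M_n = M_u/φ = 426/0.90 = 473.333 kN·m.
With M_n = 0.85 f'_c a b (d − a/2), solve the quadratic for a:
a = d − √(d² − 2M_n/(0.85 f'_c b)) = 555 − √(555² − 2 × 473.333×10⁶/(0.85 × 43.3 × 470)) = 51.71 mm.
A_s = 0.85 f'_c a b / f_y = 0.85 × 43.3 × 51.71 × 470 / 400 = 2236.2 mm².

A_s ≈ 2240 mm²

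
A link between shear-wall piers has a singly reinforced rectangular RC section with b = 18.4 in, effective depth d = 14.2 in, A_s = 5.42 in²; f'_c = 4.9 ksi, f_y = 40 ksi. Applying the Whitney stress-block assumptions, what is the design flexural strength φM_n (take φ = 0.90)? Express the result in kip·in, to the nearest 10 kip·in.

T = A_s f_y = 5.42 × 40 = 216.8 kips.
a = T/(0.85 f'_c b) = 216.8/(0.85 × 4.9 × 18.4) = 2.829 in.
M_n = T(d − a/2) = 216.8 × (14.2 − 1.4145) = 2771.9 kip·in.
φM_n = 0.90 × 2771.9 = 2494.7 kip·in.

φM_n ≈ 2490 kip·in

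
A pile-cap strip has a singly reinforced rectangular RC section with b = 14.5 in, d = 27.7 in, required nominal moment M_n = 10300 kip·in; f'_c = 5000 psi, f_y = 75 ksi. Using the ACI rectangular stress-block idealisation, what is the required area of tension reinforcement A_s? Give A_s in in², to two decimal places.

A_s ≈ 5.66 in²

From M_n = 0.85 f'_c a b (d − a/2):
a = d − √(d² − 2M_n/(0.85 f'_c b)) = 27.7 − √(27.7² − 2 × 10300/(0.85 × 5 × 14.5)) = 6.891 in.
A_s = 0.85 f'_c a b / f_y = 0.85 × 5 × 6.891 × 14.5 / 75 = 5.662 in².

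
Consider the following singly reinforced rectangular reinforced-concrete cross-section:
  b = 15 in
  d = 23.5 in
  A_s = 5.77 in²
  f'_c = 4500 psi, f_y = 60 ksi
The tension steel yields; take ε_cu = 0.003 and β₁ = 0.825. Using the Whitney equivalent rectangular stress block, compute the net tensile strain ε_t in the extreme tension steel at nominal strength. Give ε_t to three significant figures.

ε_t ≈ 0.00664

a = A_s f_y/(0.85 f'_c b) = 6.034 in.
β₁ = 0.825, so c = a/β₁ = 6.034/0.825 = 7.314 in.
From the linear strain diagram with ε_cu = 0.003: ε_t = 0.003 (d − c)/c = 0.003 × (23.5 − 7.314)/7.314 = 0.00664.
Since ε_t ≥ 0.005, the section is tension-controlled.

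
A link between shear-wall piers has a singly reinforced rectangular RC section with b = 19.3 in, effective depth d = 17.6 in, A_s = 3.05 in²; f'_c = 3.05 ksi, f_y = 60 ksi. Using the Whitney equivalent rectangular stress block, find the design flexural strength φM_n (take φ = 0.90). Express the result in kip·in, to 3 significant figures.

T = A_s f_y = 3.05 × 60 = 183 kips.
a = T/(0.85 f'_c b) = 183/(0.85 × 3.05 × 19.3) = 3.657 in.
M_n = T(d − a/2) = 183 × (17.6 − 1.8285) = 2886.2 kip·in.
φM_n = 0.90 × 2886.2 = 2597.6 kip·in.

φM_n ≈ 2600 kip·in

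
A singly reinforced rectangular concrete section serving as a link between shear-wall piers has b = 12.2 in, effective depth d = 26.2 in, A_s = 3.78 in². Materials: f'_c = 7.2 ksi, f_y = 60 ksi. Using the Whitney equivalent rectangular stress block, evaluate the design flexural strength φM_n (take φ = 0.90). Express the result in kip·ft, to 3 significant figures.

T = A_s f_y = 3.78 × 60 = 226.8 kips.
a = T/(0.85 f'_c b) = 226.8/(0.85 × 7.2 × 12.2) = 3.038 in.
M_n = T(d − a/2) = 226.8 × (26.2 − 1.519) = 5597.7 kip·in = 5597.7/12 = 466.48 kip·ft.
φM_n = 0.90 × 466.48 = 419.83 kip·ft.

φM_n ≈ 420 kip·ft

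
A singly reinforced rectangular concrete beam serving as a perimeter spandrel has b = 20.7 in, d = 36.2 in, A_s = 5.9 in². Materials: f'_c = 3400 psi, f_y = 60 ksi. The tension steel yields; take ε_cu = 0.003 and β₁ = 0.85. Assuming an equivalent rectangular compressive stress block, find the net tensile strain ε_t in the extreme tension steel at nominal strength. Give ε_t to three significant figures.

a = A_s f_y/(0.85 f'_c b) = 5.917 in.
β₁ = 0.85, so c = a/β₁ = 5.917/0.85 = 6.961 in.
From the linear strain diagram with ε_cu = 0.003: ε_t = 0.003 (d − c)/c = 0.003 × (36.2 − 6.961)/6.961 = 0.0126.
Since ε_t ≥ 0.005, the section is tension-controlled.

ε_t ≈ 0.0126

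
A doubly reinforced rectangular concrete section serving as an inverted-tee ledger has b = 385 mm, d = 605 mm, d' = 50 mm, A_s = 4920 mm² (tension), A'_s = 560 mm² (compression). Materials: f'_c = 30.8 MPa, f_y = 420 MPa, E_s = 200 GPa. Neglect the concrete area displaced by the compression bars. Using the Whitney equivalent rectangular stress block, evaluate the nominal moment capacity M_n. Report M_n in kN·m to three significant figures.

Assume both tension and compression steel yield.
Net tension couple steel: A_s − A'_s = 4360 mm².
a = (A_s − A'_s) f_y / (0.85 f'_c b) = 1831200/(0.85 × 30.8 × 385) = 181.68 mm.
c = a/β₁ = 181.68/0.83 = 218.89 mm; ε'_s = 0.003(c − d')/c = 0.0023 ≥ f_y/E_s = 0.0021, so compression steel does yield.
M_n = (A_s − A'_s) f_y (d − a/2) + A'_s f_y (d − d') = [1831200 × (605 − 90.84) + 235200 × (605 − 50)] × 10⁻⁶ = 941.53 + 130.54 = 1072.07 kN·m.

M_n ≈ 1070 kN·m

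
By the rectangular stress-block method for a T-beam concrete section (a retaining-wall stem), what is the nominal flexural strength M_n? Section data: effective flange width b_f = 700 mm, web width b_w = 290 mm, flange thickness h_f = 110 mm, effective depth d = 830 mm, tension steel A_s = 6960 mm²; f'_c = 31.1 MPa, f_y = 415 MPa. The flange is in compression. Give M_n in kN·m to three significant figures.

M_n ≈ 2140 kN·m

Tension: T = A_s f_y = 6960 × 415 = 2888400 N.
Try a within the flange: a = T/(0.85 f'_c b_f) = 2888400/(0.85 × 31.1 × 700) = 156.09 mm.
a = 156.09 > h_f = 110 mm: the block extends into the web. Split into flange-overhang and web parts.
C_f = 0.85 f'_c (b_f − b_w) h_f = 0.85 × 31.1 × (700 − 290) × 110 = 1192219 N.
Remaining web compression depth: a_w = (T − C_f)/(0.85 f'_c b_w) = (2888400 − 1192219)/(0.85 × 31.1 × 290) = 221.26 mm.
M_n = C_f(d − h_f/2) + (T − C_f)(d − a_w/2) = 1192219 × (830 − 55) + 1696181 × (830 − 110.63) = 923.97 + 1220.18 = 2144.15 × 10⁶ N·mm.
M_n = 2144.15 kN·m.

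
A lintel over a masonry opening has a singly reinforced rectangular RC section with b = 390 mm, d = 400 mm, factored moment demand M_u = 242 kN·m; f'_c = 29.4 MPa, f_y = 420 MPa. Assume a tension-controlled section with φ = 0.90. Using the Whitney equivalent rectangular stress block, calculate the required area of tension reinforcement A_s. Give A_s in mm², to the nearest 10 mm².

M_n = M_u/φ = 242/0.90 = 268.889 kN·m.
With M_n = 0.85 f'_c a b (d − a/2), solve the quadratic for a:
a = d − √(d² − 2M_n/(0.85 f'_c b)) = 400 − √(400² − 2 × 268.889×10⁶/(0.85 × 29.4 × 390)) = 76.24 mm.
A_s = 0.85 f'_c a b / f_y = 0.85 × 29.4 × 76.24 × 390 / 420 = 1769.1 mm².

A_s ≈ 1770 mm²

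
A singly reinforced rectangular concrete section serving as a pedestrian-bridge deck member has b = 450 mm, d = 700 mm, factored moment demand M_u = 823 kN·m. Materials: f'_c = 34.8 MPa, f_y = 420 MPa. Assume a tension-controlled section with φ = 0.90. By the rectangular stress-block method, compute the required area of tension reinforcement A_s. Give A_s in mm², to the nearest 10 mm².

M_n = M_u/φ = 823/0.90 = 914.444 kN·m.
With M_n = 0.85 f'_c a b (d − a/2), solve the quadratic for a:
a = d − √(d² − 2M_n/(0.85 f'_c b)) = 700 − √(700² − 2 × 914.444×10⁶/(0.85 × 34.8 × 450)) = 106.20 mm.
A_s = 0.85 f'_c a b / f_y = 0.85 × 34.8 × 106.20 × 450 / 420 = 3365.8 mm².

A_s ≈ 3370 mm²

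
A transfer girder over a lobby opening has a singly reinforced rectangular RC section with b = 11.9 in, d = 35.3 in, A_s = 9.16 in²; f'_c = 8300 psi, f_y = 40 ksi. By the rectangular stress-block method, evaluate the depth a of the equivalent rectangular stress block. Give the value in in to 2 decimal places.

T = A_s f_y = 9.16 × 40 = 366.4 kips.
a = T/(0.85 f'_c b) = 366.4/(0.85 × 8.3 × 11.9) = 4.36 in.

a ≈ 4.36 in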